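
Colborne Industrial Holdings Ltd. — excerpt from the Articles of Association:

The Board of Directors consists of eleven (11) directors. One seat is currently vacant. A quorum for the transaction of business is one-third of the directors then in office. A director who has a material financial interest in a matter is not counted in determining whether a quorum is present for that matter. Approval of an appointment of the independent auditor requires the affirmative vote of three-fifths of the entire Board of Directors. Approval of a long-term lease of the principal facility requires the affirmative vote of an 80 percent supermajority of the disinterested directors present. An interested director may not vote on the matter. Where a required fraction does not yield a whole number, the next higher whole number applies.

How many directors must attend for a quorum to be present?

4

1/3 of 10 = 3.33, rounded up to 4.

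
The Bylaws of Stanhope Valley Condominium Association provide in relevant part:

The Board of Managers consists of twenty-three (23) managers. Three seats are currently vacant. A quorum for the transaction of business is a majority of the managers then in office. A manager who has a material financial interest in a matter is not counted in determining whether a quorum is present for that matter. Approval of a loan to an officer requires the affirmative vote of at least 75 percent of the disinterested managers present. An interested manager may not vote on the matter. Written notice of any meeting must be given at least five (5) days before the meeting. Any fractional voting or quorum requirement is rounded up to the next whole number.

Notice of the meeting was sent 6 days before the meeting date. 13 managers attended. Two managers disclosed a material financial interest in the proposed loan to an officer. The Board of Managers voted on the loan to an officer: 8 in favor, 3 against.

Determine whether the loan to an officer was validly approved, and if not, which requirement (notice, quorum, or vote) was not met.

Notice: 6 days given; 5 required (6 ≥ 5). Satisfied.
Quorum: 13 present, but the 2 interested managers do not count, leaving 11. Quorum is 11. Satisfied.
Vote: the loan to an officer requires three-fourths of the disinterested managers present (13 − 2 = 11). 3/4 of 11 = 8.25, rounded up to 9, so 9 affirmative votes are needed; 8 voted in favor. Not satisfied.

Invalid — vote requirement not satisfied.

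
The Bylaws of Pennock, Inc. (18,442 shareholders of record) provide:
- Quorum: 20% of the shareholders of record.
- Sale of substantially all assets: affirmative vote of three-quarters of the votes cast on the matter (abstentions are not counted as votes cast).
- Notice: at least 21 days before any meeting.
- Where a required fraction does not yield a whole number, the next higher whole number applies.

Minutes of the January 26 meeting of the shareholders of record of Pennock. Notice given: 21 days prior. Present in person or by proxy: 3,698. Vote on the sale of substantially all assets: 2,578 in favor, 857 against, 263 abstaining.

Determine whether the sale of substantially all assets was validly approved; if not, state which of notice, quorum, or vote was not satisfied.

Notice: 21 days given; 21 required. Satisfied.
Quorum: 20% of 18,442 = 3,688.40, rounded up to 3,689; 3,698 present. Satisfied.
Vote: requires three-fourths of the votes cast (3,698 − 263 abstaining = 3,435); 3/4 of 3435 = 2576.25, rounded up to 2577, so 2,577 needed; 2,578 in favor. Satisfied.

Valid — all requirements satisfied.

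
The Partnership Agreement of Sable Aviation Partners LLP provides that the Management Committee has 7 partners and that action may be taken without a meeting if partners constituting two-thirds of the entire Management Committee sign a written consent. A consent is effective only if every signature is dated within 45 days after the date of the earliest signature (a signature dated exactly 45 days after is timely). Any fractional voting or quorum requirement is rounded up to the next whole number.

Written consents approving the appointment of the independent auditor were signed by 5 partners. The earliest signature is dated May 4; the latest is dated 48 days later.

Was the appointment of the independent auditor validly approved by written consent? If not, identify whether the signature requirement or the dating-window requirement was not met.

Signatures required: two-thirds of 7 — 2/3 of 7 = 4.67, rounded up to 5, so 5 needed; 5 signed. Sufficient.
Dating window: the latest signature is 48 days after the earliest; the limit is 45 days. Outside the window.

Not effective — dating-window requirement not satisfied.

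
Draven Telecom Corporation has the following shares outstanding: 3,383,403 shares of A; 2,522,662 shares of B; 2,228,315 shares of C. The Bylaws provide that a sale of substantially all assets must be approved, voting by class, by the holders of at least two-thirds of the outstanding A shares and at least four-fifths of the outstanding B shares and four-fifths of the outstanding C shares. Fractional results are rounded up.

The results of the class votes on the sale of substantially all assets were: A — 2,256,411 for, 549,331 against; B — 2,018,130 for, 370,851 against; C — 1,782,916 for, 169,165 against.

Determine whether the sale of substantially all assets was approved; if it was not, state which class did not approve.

Approved — every class gave the required vote.

A: 2/3 of 3383403 = 2255602; 2,255,602 required, 2,256,411 in favor — approved.
B: 4/5 of 2522662 = 2018129.60, rounded up to 2018130; 2,018,130 required, 2,018,130 in favor — approved.
C: 4/5 of 2228315 = 1782652; 1,782,652 required, 1,782,916 in favor — approved.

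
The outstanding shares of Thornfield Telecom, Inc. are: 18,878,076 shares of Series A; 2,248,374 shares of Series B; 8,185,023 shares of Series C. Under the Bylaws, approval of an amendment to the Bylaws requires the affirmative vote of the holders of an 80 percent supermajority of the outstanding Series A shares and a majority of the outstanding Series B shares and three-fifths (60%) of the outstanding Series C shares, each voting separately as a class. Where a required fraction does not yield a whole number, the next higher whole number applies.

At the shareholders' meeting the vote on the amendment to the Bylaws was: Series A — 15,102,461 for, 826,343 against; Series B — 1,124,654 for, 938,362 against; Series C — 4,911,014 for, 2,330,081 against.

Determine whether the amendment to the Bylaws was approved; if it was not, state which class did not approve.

Approved — every class gave the required vote.

Series A: 4/5 of 18878076 = 15102460.80, rounded up to 15102461; 15,102,461 required, 15,102,461 in favor — approved.
Series B: a majority of 2248374 is 1124188; 1,124,188 required, 1,124,654 in favor — approved.
Series C: 3/5 of 8185023 = 4911013.80, rounded up to 4911014; 4,911,014 required, 4,911,014 in favor — approved.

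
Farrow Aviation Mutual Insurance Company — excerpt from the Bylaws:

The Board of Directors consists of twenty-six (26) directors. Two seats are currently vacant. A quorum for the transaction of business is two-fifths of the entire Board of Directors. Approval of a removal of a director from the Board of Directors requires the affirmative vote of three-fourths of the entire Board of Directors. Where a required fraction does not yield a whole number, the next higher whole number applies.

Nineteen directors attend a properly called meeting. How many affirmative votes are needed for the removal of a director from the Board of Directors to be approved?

The removal of a director from the Board of Directors requires three-fourths of the entire Board of Directors (26).
3/4 of 26 = 19.50, rounded up to 20.
(Only 19 can vote, so the removal of a director from the Board of Directors cannot pass at this meeting, but the required vote is still 20.)

20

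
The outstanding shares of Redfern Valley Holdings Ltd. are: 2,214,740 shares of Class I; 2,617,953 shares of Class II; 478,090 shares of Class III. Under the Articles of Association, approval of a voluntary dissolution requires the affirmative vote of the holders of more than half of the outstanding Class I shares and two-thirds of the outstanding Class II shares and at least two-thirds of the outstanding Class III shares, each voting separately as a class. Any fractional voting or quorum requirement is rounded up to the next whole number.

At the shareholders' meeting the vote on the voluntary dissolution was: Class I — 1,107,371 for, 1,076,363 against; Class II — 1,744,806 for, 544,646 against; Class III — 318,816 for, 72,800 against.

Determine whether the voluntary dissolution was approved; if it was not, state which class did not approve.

Class I: a majority of 2214740 is 1107371; 1,107,371 required, 1,107,371 in favor — approved.
Class II: 2/3 of 2617953 = 1745302; 1,745,302 required, 1,744,806 in favor — not approved.
Class III: 2/3 of 478090 = 318726.67, rounded up to 318727; 318,727 required, 318,816 in favor — approved.

Not approved — the Class II shares did not give the required vote.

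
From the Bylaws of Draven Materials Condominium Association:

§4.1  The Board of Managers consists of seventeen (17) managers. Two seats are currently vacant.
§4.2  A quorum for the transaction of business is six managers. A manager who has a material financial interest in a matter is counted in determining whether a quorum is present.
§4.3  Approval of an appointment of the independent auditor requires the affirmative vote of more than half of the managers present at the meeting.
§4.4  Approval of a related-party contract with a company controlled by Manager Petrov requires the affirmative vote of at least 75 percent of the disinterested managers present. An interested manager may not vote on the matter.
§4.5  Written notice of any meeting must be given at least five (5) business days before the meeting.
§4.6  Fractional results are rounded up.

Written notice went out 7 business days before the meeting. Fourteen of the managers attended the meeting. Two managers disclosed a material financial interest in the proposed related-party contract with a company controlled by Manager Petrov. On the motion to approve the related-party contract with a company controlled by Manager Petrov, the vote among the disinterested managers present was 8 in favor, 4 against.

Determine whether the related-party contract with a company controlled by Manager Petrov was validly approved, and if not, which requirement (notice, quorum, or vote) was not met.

Invalid — vote requirement not satisfied.

Notice: 7 business days given; 5 required (7 ≥ 5). Satisfied.
Quorum: 14 present (interested managers count toward quorum); quorum is 6. Satisfied.
Vote: the related-party contract with a company controlled by Manager Petrov requires three-fourths of the disinterested managers present (14 − 2 = 12). 3/4 of 12 = 9, so 9 affirmative votes are needed; 8 voted in favor. Not satisfied.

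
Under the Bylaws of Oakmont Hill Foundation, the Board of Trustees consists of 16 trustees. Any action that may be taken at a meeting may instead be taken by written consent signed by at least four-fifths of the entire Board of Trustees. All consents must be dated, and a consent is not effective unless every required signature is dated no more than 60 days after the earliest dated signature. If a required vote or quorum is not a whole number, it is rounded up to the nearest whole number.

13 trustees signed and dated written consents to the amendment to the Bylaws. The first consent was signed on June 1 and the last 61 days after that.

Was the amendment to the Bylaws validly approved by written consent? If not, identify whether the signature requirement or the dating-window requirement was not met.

Signatures required: at least four-fifths of 16 — 4/5 of 16 = 12.80, rounded up to 13, so 13 needed; 13 signed. Sufficient.
Dating window: the latest signature is 61 days after the earliest; the limit is 60 days. Outside the window.

Not effective — dating-window requirement not satisfied.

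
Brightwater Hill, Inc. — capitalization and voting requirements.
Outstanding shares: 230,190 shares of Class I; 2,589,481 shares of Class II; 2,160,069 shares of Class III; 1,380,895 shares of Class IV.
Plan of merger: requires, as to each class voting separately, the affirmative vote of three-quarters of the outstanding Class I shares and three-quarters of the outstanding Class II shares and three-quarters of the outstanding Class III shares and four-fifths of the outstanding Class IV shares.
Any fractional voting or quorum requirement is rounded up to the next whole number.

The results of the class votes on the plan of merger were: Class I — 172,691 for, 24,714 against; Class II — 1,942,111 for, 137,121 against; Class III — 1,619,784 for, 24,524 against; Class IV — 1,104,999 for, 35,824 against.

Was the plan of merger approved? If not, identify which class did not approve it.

Not approved — the Class III shares did not give the required vote.

Class I: 3/4 of 230190 = 172642.50, rounded up to 172643; 172,643 required, 172,691 in favor — approved.
Class II: 3/4 of 2589481 = 1942110.75, rounded up to 1942111; 1,942,111 required, 1,942,111 in favor — approved.
Class III: 3/4 of 2160069 = 1620051.75, rounded up to 1620052; 1,620,052 required, 1,619,784 in favor — not approved.
Class IV: 4/5 of 1380895 = 1104716; 1,104,716 required, 1,104,999 in favor — approved.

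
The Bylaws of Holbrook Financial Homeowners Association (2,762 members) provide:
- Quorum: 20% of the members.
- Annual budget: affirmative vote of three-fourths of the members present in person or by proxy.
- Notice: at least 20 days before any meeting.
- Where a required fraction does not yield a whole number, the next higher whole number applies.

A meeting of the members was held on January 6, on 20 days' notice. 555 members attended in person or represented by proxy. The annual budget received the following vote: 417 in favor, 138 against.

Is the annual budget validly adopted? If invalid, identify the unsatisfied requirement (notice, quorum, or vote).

Notice: 20 days given; 20 required. Satisfied.
Quorum: 20% of 2,762 = 552.40, rounded up to 553; 555 present. Satisfied.
Vote: requires three-fourths of those present (555); 3/4 of 555 = 416.25, rounded up to 417, so 417 needed; 417 in favor. Satisfied.

Valid — all requirements satisfied.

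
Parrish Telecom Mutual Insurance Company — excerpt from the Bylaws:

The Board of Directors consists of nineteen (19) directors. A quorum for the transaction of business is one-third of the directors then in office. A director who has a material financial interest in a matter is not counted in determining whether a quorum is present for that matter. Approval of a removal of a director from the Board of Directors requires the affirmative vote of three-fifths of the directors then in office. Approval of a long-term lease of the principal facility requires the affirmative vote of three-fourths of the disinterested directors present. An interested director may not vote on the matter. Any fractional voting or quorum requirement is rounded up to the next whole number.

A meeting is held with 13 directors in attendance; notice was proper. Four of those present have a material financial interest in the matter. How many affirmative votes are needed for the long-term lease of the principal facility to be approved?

The long-term lease of the principal facility requires three-fourths of the disinterested directors present (13 − 4 = 9).
3/4 of 9 = 6.75, rounded up to 7.

7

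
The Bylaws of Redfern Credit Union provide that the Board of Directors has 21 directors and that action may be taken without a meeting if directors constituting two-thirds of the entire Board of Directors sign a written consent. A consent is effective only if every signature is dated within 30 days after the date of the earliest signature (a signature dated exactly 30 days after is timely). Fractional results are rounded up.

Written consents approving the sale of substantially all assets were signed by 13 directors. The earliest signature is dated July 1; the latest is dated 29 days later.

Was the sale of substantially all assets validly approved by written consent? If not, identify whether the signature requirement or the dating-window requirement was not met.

Not effective — insufficient signatures.

Signatures required: two-thirds of 21 — 2/3 of 21 = 14, so 14 needed; 13 signed. Insufficient.
Dating window: the latest signature is 29 days after the earliest; the limit is 30 days. Within the window.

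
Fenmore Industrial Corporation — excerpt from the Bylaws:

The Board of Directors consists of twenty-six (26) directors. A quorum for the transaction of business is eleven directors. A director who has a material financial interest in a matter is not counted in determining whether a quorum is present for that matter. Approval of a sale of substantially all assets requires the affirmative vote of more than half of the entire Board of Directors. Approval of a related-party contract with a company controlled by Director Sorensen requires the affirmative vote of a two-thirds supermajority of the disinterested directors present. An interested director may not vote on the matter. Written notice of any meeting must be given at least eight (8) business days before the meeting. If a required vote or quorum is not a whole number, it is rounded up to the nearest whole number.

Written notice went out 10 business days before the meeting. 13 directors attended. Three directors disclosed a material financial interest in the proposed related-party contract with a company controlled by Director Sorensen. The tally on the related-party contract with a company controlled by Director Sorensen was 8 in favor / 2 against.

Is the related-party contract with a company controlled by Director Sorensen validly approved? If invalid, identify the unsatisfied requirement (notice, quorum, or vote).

Notice: 10 business days given; 8 required (10 ≥ 8). Satisfied.
Quorum: 13 present, but the 3 interested directors do not count, leaving 10. Quorum is 11. Not satisfied.
Vote: the related-party contract with a company controlled by Director Sorensen requires two-thirds of the disinterested directors present (13 − 3 = 10). 2/3 of 10 = 6.67, rounded up to 7, so 7 affirmative votes are needed; 8 voted in favor. Satisfied. (Moot — without a quorum no business can be validly transacted.)

Invalid — quorum requirement not satisfied.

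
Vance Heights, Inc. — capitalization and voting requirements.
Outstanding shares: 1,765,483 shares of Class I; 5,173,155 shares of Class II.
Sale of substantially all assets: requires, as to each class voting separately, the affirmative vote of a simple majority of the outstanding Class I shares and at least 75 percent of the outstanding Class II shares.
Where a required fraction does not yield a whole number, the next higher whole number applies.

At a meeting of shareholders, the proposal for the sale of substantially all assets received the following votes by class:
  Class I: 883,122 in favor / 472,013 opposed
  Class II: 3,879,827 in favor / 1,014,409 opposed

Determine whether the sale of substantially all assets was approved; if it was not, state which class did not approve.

Class I: a majority of 1765483 is 882742; 882,742 required, 883,122 in favor — approved.
Class II: 3/4 of 5173155 = 3879866.25, rounded up to 3879867; 3,879,867 required, 3,879,827 in favor — not approved.

Not approved — the Class II shares did not give the required vote.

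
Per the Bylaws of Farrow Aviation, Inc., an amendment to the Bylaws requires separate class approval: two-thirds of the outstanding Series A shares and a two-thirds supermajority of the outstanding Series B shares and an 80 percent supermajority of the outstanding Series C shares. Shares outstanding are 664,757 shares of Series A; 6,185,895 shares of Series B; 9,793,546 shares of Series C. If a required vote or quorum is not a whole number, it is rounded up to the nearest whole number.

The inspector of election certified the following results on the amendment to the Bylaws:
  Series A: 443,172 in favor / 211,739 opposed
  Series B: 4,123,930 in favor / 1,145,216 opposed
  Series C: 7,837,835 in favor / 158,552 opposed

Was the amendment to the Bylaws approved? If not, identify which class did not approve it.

Approved — every class gave the required vote.

Series A: 2/3 of 664757 = 443171.33, rounded up to 443172; 443,172 required, 443,172 in favor — approved.
Series B: 2/3 of 6185895 = 4123930; 4,123,930 required, 4,123,930 in favor — approved.
Series C: 4/5 of 9793546 = 7834836.80, rounded up to 7834837; 7,834,837 required, 7,837,835 in favor — approved.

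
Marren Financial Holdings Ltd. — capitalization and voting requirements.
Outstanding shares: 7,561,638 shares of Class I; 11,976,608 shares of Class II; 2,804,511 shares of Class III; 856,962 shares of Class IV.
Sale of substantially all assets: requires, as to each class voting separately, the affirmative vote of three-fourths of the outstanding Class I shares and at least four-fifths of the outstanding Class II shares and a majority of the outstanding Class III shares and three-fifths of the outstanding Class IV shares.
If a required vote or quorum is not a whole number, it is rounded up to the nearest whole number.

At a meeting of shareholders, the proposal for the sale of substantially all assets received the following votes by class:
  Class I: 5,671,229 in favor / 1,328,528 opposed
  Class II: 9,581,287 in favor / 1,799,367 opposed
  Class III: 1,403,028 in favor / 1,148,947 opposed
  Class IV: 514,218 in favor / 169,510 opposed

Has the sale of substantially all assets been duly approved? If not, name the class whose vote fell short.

Class I: 3/4 of 7561638 = 5671228.50, rounded up to 5671229; 5,671,229 required, 5,671,229 in favor — approved.
Class II: 4/5 of 11976608 = 9581286.40, rounded up to 9581287; 9,581,287 required, 9,581,287 in favor — approved.
Class III: a majority of 2804511 is 1402256; 1,402,256 required, 1,403,028 in favor — approved.
Class IV: 3/5 of 856962 = 514177.20, rounded up to 514178; 514,178 required, 514,218 in favor — approved.

Approved — every class gave the required vote.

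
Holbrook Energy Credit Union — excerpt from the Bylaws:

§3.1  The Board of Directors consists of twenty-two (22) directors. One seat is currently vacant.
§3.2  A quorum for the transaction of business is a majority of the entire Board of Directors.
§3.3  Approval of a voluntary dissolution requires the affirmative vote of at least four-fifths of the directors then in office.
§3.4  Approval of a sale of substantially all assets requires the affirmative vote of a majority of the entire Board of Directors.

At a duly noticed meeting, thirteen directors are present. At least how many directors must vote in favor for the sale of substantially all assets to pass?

12

The sale of substantially all assets requires a majority of the entire Board of Directors (22).
A majority of 22 is 12.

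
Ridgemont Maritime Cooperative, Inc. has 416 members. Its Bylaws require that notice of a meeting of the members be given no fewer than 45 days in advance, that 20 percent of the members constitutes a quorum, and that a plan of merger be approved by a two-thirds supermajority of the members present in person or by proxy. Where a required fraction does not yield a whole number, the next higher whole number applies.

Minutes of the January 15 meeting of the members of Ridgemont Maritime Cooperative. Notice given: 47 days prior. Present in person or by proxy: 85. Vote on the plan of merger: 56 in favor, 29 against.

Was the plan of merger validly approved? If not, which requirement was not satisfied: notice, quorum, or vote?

Invalid — vote requirement not satisfied.

Notice: 47 days given; 45 required. Satisfied.
Quorum: 20% of 416 = 83.20, rounded up to 84; 85 present. Satisfied.
Vote: requires two-thirds of those present (85); 2/3 of 85 = 56.67, rounded up to 57, so 57 needed; 56 in favor. Not satisfied.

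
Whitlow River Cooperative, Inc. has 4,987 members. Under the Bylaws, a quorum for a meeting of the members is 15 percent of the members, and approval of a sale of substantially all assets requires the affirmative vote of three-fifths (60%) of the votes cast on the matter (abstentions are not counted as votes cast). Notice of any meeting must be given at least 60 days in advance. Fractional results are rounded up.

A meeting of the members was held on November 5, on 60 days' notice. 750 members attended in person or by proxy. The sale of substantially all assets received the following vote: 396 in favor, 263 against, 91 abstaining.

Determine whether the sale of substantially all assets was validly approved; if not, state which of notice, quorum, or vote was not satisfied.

Notice: 60 days given; 60 required. Satisfied.
Quorum: 15% of 4,987 = 748.05, rounded up to 749; 750 present. Satisfied.
Vote: requires three-fifths of the votes cast (750 − 91 abstaining = 659); 3/5 of 659 = 395.40, rounded up to 396, so 396 needed; 396 in favor. Satisfied.

Valid — all requirements satisfied.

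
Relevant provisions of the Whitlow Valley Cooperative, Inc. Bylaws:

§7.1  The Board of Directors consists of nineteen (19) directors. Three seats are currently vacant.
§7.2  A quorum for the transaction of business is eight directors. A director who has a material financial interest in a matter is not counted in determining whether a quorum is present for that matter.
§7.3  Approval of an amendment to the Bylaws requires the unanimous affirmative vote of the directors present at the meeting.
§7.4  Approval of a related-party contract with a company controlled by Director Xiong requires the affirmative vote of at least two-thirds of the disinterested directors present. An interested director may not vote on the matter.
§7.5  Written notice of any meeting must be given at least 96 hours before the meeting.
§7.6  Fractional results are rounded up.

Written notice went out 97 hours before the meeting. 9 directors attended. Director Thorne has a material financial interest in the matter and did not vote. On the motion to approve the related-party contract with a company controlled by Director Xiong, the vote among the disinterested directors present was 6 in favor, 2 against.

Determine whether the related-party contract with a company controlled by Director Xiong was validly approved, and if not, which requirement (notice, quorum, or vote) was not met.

Valid — all requirements satisfied.

Notice: 97 hours given; 96 required (97 ≥ 96). Satisfied.
Quorum: 9 present, but the 1 interested director does not count, leaving 8. Quorum is 8. Satisfied.
Vote: the related-party contract with a company controlled by Director Xiong requires two-thirds of the disinterested directors present (9 − 1 = 8). 2/3 of 8 = 5.33, rounded up to 6, so 6 affirmative votes are needed; 6 voted in favor. Satisfied.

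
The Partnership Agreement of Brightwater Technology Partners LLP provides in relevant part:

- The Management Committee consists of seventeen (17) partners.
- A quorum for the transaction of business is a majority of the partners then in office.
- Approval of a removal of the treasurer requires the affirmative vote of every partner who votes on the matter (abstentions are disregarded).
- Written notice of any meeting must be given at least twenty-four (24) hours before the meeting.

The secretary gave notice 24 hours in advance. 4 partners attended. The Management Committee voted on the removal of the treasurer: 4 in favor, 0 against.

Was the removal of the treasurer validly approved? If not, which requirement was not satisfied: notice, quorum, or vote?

Notice: 24 hours given; 24 required (24 ≥ 24). Satisfied.
Quorum: 4 present; quorum is 9. Not satisfied.
Vote: the removal of the treasurer requires the unanimous vote of the votes cast (4). Unanimous means all 4, so 4 affirmative votes are needed; 4 voted in favor. Satisfied. (Moot — without a quorum no business can be validly transacted.)

Invalid — quorum requirement not satisfied.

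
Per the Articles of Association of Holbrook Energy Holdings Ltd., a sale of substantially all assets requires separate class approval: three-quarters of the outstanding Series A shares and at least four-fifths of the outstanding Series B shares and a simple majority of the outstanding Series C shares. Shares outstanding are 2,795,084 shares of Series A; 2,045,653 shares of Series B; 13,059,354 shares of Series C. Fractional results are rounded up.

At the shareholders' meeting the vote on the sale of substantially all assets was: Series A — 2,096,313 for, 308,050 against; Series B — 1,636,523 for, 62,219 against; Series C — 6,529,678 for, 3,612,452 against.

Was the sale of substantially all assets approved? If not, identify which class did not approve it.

Series A: 3/4 of 2795084 = 2096313; 2,096,313 required, 2,096,313 in favor — approved.
Series B: 4/5 of 2045653 = 1636522.40, rounded up to 1636523; 1,636,523 required, 1,636,523 in favor — approved.
Series C: a majority of 13059354 is 6529678; 6,529,678 required, 6,529,678 in favor — approved.

Approved — every class gave the required vote.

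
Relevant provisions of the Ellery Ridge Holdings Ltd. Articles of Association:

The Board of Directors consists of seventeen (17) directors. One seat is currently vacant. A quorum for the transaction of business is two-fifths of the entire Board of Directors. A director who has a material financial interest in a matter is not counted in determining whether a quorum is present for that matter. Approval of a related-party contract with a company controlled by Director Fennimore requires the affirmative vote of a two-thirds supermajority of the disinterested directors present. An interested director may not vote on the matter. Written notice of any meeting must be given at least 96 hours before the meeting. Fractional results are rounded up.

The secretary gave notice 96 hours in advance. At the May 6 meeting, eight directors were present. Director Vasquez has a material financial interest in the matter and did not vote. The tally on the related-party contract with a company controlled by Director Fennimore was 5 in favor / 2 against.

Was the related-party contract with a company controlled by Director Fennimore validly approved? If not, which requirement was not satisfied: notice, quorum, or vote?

Notice: 96 hours given; 96 required (96 ≥ 96). Satisfied.
Quorum: 8 present, but the 1 interested director does not count, leaving 7. Quorum is 7. Satisfied.
Vote: the related-party contract with a company controlled by Director Fennimore requires two-thirds of the disinterested directors present (8 − 1 = 7). 2/3 of 7 = 4.67, rounded up to 5, so 5 affirmative votes are needed; 5 voted in favor. Satisfied.

Valid — all requirements satisfied.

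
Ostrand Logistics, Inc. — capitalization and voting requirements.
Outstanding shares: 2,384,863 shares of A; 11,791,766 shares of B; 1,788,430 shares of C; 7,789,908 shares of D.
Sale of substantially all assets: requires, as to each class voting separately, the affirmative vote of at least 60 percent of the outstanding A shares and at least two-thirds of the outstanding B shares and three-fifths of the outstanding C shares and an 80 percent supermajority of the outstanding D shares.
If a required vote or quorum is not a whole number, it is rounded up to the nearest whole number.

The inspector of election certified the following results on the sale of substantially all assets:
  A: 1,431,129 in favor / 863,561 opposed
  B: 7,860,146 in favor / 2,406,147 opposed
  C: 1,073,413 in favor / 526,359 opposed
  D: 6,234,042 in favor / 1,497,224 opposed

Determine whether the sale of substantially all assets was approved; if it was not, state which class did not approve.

A: 3/5 of 2384863 = 1430917.80, rounded up to 1430918; 1,430,918 required, 1,431,129 in favor — approved.
B: 2/3 of 11791766 = 7861177.33, rounded up to 7861178; 7,861,178 required, 7,860,146 in favor — not approved.
C: 3/5 of 1788430 = 1073058; 1,073,058 required, 1,073,413 in favor — approved.
D: 4/5 of 7789908 = 6231926.40, rounded up to 6231927; 6,231,927 required, 6,234,042 in favor — approved.

Not approved — the B shares did not give the required vote.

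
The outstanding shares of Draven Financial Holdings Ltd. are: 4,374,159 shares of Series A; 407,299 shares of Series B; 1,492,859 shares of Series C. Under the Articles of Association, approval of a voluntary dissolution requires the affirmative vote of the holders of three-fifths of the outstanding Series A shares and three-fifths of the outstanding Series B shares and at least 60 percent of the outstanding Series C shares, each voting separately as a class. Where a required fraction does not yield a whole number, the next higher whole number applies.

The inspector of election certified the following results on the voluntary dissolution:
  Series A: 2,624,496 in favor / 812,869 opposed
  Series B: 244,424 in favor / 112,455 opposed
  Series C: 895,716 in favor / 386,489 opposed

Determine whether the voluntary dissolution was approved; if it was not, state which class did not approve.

Series A: 3/5 of 4374159 = 2624495.40, rounded up to 2624496; 2,624,496 required, 2,624,496 in favor — approved.
Series B: 3/5 of 407299 = 244379.40, rounded up to 244380; 244,380 required, 244,424 in favor — approved.
Series C: 3/5 of 1492859 = 895715.40, rounded up to 895716; 895,716 required, 895,716 in favor — approved.

Approved — every class gave the required vote.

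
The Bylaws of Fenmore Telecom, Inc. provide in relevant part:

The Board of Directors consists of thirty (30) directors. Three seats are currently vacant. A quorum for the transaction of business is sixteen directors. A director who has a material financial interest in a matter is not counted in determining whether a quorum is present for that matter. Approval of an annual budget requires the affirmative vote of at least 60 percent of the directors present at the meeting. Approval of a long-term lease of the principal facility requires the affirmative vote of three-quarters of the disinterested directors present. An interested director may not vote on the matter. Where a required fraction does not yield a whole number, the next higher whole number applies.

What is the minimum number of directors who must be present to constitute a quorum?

16

The quorum is fixed at 16.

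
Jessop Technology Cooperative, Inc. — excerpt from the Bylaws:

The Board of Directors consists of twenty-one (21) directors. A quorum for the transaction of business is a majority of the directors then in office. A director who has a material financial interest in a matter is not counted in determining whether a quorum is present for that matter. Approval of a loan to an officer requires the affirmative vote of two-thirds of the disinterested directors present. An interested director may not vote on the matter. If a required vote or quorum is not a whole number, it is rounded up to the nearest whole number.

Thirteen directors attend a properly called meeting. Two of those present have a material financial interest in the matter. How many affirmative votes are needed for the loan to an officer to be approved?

8

The loan to an officer requires two-thirds of the disinterested directors present (13 − 2 = 11).
2/3 of 11 = 7.33, rounded up to 8.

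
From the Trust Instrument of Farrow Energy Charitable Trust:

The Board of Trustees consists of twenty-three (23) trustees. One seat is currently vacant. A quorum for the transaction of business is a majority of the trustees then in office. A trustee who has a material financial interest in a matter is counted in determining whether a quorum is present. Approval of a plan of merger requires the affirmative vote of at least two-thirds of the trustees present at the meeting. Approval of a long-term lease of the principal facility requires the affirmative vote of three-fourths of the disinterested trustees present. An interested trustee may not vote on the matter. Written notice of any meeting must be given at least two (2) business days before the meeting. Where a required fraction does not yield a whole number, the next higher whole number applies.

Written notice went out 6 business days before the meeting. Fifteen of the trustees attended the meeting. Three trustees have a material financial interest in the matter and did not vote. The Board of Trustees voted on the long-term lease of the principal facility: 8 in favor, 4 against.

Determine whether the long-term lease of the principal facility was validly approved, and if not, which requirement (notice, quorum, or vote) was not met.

Notice: 6 business days given; 2 required (6 ≥ 2). Satisfied.
Quorum: 15 present (interested trustees count toward quorum); quorum is 12. Satisfied.
Vote: the long-term lease of the principal facility requires three-fourths of the disinterested trustees present (15 − 3 = 12). 3/4 of 12 = 9, so 9 affirmative votes are needed; 8 voted in favor. Not satisfied.

Invalid — vote requirement not satisfied.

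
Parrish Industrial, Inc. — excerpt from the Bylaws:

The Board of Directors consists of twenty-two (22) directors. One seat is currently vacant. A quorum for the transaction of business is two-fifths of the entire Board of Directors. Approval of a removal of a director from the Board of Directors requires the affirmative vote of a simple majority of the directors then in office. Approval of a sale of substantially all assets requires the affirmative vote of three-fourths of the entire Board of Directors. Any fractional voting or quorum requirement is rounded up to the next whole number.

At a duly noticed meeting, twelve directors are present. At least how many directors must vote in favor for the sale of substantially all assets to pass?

17

The sale of substantially all assets requires three-fourths of the entire Board of Directors (22).
3/4 of 22 = 16.50, rounded up to 17.
(Only 12 can vote, so the sale of substantially all assets cannot pass at this meeting, but the required vote is still 17.)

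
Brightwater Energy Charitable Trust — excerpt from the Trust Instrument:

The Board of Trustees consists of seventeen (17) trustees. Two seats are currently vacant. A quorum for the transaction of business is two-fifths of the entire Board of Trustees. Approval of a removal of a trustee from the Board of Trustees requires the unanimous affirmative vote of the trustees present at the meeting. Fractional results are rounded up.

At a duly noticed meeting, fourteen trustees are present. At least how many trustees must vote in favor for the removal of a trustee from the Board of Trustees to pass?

The removal of a trustee from the Board of Trustees requires the unanimous vote of the trustees present (14).
Unanimous means all 14.

14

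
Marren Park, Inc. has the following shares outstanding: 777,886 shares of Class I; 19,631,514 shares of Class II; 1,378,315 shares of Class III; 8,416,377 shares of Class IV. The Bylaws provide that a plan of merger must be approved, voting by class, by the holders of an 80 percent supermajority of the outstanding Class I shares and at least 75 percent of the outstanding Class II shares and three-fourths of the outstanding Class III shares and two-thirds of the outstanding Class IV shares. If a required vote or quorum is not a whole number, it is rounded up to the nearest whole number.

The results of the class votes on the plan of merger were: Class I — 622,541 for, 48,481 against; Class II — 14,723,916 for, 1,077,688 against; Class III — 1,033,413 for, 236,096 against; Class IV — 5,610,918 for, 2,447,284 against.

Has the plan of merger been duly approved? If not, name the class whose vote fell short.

Not approved — the Class III shares did not give the required vote.

Class I: 4/5 of 777886 = 622308.80, rounded up to 622309; 622,309 required, 622,541 in favor — approved.
Class II: 3/4 of 19631514 = 14723635.50, rounded up to 14723636; 14,723,636 required, 14,723,916 in favor — approved.
Class III: 3/4 of 1378315 = 1033736.25, rounded up to 1033737; 1,033,737 required, 1,033,413 in favor — not approved.
Class IV: 2/3 of 8416377 = 5610918; 5,610,918 required, 5,610,918 in favor — approved.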